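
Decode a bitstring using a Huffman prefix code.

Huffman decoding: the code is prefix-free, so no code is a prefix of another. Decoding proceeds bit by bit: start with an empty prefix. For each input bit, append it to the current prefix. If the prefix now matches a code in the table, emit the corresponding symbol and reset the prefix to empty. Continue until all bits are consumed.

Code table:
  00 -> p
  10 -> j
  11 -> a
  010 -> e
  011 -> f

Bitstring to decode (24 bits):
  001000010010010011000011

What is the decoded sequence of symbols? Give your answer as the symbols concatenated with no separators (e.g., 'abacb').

Bit 0: prefix='0' (no match yet)
Bit 1: prefix='00' -> emit 'p', reset
Bit 2: prefix='1' (no match yet)
Bit 3: prefix='10' -> emit 'j', reset
Bit 4: prefix='0' (no match yet)
Bit 5: prefix='00' -> emit 'p', reset
Bit 6: prefix='0' (no match yet)
Bit 7: prefix='01' (no match yet)
Bit 8: prefix='010' -> emit 'e', reset
Bit 9: prefix='0' (no match yet)
Bit 10: prefix='01' (no match yet)
Bit 11: prefix='010' -> emit 'e', reset
Bit 12: prefix='0' (no match yet)
Bit 13: prefix='01' (no match yet)
Bit 14: prefix='010' -> emit 'e', reset
Bit 15: prefix='0' (no match yet)
Bit 16: prefix='01' (no match yet)
Bit 17: prefix='011' -> emit 'f', reset
Bit 18: prefix='0' (no match yet)
Bit 19: prefix='00' -> emit 'p', reset
Bit 20: prefix='0' (no match yet)
Bit 21: prefix='00' -> emit 'p', reset
Bit 22: prefix='1' (no match yet)
Bit 23: prefix='11' -> emit 'a', reset

Answer: pjpeeefppa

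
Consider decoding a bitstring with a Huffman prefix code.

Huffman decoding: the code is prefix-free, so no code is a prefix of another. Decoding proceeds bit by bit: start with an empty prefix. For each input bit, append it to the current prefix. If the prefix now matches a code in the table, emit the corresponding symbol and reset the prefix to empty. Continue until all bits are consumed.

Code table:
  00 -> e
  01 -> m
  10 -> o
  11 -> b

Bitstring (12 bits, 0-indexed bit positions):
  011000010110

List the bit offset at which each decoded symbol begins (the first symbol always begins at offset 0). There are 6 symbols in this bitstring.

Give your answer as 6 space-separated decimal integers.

Bit 0: prefix='0' (no match yet)
Bit 1: prefix='01' -> emit 'm', reset
Bit 2: prefix='1' (no match yet)
Bit 3: prefix='10' -> emit 'o', reset
Bit 4: prefix='0' (no match yet)
Bit 5: prefix='00' -> emit 'e', reset
Bit 6: prefix='0' (no match yet)
Bit 7: prefix='01' -> emit 'm', reset
Bit 8: prefix='0' (no match yet)
Bit 9: prefix='01' -> emit 'm', reset
Bit 10: prefix='1' (no match yet)
Bit 11: prefix='10' -> emit 'o', reset

Answer: 0 2 4 6 8 10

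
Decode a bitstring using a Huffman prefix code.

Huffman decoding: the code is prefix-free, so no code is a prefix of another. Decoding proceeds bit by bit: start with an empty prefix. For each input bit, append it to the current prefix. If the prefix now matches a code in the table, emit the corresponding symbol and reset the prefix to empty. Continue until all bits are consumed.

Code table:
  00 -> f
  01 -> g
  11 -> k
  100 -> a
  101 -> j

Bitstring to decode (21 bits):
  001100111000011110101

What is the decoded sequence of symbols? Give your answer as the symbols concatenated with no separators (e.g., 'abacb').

Bit 0: prefix='0' (no match yet)
Bit 1: prefix='00' -> emit 'f', reset
Bit 2: prefix='1' (no match yet)
Bit 3: prefix='11' -> emit 'k', reset
Bit 4: prefix='0' (no match yet)
Bit 5: prefix='00' -> emit 'f', reset
Bit 6: prefix='1' (no match yet)
Bit 7: prefix='11' -> emit 'k', reset
Bit 8: prefix='1' (no match yet)
Bit 9: prefix='10' (no match yet)
Bit 10: prefix='100' -> emit 'a', reset
Bit 11: prefix='0' (no match yet)
Bit 12: prefix='00' -> emit 'f', reset
Bit 13: prefix='1' (no match yet)
Bit 14: prefix='11' -> emit 'k', reset
Bit 15: prefix='1' (no match yet)
Bit 16: prefix='11' -> emit 'k', reset
Bit 17: prefix='0' (no match yet)
Bit 18: prefix='01' -> emit 'g', reset
Bit 19: prefix='0' (no match yet)
Bit 20: prefix='01' -> emit 'g', reset

Answer: fkfkafkkgg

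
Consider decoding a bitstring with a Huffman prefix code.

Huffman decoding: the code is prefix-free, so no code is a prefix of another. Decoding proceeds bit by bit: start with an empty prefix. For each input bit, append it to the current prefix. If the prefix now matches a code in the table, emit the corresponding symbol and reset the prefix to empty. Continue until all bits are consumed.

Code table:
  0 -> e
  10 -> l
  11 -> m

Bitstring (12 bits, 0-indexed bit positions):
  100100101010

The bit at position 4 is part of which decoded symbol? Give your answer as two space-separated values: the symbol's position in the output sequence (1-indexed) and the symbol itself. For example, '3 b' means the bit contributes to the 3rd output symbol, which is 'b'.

Bit 0: prefix='1' (no match yet)
Bit 1: prefix='10' -> emit 'l', reset
Bit 2: prefix='0' -> emit 'e', reset
Bit 3: prefix='1' (no match yet)
Bit 4: prefix='10' -> emit 'l', reset
Bit 5: prefix='0' -> emit 'e', reset
Bit 6: prefix='1' (no match yet)
Bit 7: prefix='10' -> emit 'l', reset
Bit 8: prefix='1' (no match yet)

Answer: 3 l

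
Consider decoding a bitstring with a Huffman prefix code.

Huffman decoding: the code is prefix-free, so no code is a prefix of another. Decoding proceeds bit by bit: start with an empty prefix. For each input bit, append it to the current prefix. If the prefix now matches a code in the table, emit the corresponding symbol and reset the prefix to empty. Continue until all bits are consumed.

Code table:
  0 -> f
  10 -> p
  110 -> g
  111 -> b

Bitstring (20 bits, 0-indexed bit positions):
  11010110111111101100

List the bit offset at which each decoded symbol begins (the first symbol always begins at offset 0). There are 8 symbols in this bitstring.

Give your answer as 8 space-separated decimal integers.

Bit 0: prefix='1' (no match yet)
Bit 1: prefix='11' (no match yet)
Bit 2: prefix='110' -> emit 'g', reset
Bit 3: prefix='1' (no match yet)
Bit 4: prefix='10' -> emit 'p', reset
Bit 5: prefix='1' (no match yet)
Bit 6: prefix='11' (no match yet)
Bit 7: prefix='110' -> emit 'g', reset
Bit 8: prefix='1' (no match yet)
Bit 9: prefix='11' (no match yet)
Bit 10: prefix='111' -> emit 'b', reset
Bit 11: prefix='1' (no match yet)
Bit 12: prefix='11' (no match yet)
Bit 13: prefix='111' -> emit 'b', reset
Bit 14: prefix='1' (no match yet)
Bit 15: prefix='10' -> emit 'p', reset
Bit 16: prefix='1' (no match yet)
Bit 17: prefix='11' (no match yet)
Bit 18: prefix='110' -> emit 'g', reset
Bit 19: prefix='0' -> emit 'f', reset

Answer: 0 3 5 8 11 14 16 19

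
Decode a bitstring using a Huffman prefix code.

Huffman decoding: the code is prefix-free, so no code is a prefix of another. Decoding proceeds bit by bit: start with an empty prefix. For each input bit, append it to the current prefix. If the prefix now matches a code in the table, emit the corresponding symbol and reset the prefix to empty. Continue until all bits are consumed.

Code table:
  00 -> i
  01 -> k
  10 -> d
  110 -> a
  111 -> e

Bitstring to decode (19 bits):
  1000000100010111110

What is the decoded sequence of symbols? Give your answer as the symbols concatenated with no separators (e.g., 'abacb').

Answer: diikikked

Derivation:
Bit 0: prefix='1' (no match yet)
Bit 1: prefix='10' -> emit 'd', reset
Bit 2: prefix='0' (no match yet)
Bit 3: prefix='00' -> emit 'i', reset
Bit 4: prefix='0' (no match yet)
Bit 5: prefix='00' -> emit 'i', reset
Bit 6: prefix='0' (no match yet)
Bit 7: prefix='01' -> emit 'k', reset
Bit 8: prefix='0' (no match yet)
Bit 9: prefix='00' -> emit 'i', reset
Bit 10: prefix='0' (no match yet)
Bit 11: prefix='01' -> emit 'k', reset
Bit 12: prefix='0' (no match yet)
Bit 13: prefix='01' -> emit 'k', reset
Bit 14: prefix='1' (no match yet)
Bit 15: prefix='11' (no match yet)
Bit 16: prefix='111' -> emit 'e', reset
Bit 17: prefix='1' (no match yet)
Bit 18: prefix='10' -> emit 'd', reset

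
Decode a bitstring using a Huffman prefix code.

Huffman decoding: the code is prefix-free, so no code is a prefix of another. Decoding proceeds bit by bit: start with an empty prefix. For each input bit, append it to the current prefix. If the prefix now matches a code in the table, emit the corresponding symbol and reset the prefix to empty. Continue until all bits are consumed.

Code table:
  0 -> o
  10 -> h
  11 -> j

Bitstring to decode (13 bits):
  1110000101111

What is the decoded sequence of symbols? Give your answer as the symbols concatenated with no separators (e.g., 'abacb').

Answer: jhooohjj

Derivation:
Bit 0: prefix='1' (no match yet)
Bit 1: prefix='11' -> emit 'j', reset
Bit 2: prefix='1' (no match yet)
Bit 3: prefix='10' -> emit 'h', reset
Bit 4: prefix='0' -> emit 'o', reset
Bit 5: prefix='0' -> emit 'o', reset
Bit 6: prefix='0' -> emit 'o', reset
Bit 7: prefix='1' (no match yet)
Bit 8: prefix='10' -> emit 'h', reset
Bit 9: prefix='1' (no match yet)
Bit 10: prefix='11' -> emit 'j', reset
Bit 11: prefix='1' (no match yet)
Bit 12: prefix='11' -> emit 'j', reset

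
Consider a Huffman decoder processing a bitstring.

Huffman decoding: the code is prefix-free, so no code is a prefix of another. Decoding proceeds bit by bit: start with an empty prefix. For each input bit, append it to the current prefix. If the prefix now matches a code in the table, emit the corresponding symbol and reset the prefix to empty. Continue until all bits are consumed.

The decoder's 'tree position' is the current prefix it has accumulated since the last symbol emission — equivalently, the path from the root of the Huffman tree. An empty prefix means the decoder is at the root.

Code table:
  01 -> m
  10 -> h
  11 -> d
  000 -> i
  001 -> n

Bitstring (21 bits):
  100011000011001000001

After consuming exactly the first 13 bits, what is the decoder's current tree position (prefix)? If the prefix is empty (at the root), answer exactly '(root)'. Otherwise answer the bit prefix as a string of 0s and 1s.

Bit 0: prefix='1' (no match yet)
Bit 1: prefix='10' -> emit 'h', reset
Bit 2: prefix='0' (no match yet)
Bit 3: prefix='00' (no match yet)
Bit 4: prefix='001' -> emit 'n', reset
Bit 5: prefix='1' (no match yet)
Bit 6: prefix='10' -> emit 'h', reset
Bit 7: prefix='0' (no match yet)
Bit 8: prefix='00' (no match yet)
Bit 9: prefix='000' -> emit 'i', reset
Bit 10: prefix='1' (no match yet)
Bit 11: prefix='11' -> emit 'd', reset
Bit 12: prefix='0' (no match yet)

Answer: 0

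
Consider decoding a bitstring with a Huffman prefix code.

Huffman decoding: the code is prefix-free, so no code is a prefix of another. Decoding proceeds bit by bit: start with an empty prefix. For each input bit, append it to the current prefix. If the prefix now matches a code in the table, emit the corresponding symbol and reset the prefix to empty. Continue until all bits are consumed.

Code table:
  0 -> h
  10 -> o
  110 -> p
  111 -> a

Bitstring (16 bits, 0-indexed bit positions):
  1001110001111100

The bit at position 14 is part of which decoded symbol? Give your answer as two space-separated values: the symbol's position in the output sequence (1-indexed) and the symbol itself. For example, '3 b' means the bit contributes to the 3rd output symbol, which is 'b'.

Answer: 8 p

Derivation:
Bit 0: prefix='1' (no match yet)
Bit 1: prefix='10' -> emit 'o', reset
Bit 2: prefix='0' -> emit 'h', reset
Bit 3: prefix='1' (no match yet)
Bit 4: prefix='11' (no match yet)
Bit 5: prefix='111' -> emit 'a', reset
Bit 6: prefix='0' -> emit 'h', reset
Bit 7: prefix='0' -> emit 'h', reset
Bit 8: prefix='0' -> emit 'h', reset
Bit 9: prefix='1' (no match yet)
Bit 10: prefix='11' (no match yet)
Bit 11: prefix='111' -> emit 'a', reset
Bit 12: prefix='1' (no match yet)
Bit 13: prefix='11' (no match yet)
Bit 14: prefix='110' -> emit 'p', reset
Bit 15: prefix='0' -> emit 'h', reset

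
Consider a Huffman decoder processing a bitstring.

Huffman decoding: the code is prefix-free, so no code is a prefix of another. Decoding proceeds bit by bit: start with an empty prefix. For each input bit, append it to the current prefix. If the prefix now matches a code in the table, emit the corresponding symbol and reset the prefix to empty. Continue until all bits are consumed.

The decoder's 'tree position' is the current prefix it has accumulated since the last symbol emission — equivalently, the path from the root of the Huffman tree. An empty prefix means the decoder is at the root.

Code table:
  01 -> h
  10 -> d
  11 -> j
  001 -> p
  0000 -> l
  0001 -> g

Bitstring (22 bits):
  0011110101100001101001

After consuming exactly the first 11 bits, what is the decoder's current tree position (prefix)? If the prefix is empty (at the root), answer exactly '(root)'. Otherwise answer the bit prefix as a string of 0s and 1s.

Bit 0: prefix='0' (no match yet)
Bit 1: prefix='00' (no match yet)
Bit 2: prefix='001' -> emit 'p', reset
Bit 3: prefix='1' (no match yet)
Bit 4: prefix='11' -> emit 'j', reset
Bit 5: prefix='1' (no match yet)
Bit 6: prefix='10' -> emit 'd', reset
Bit 7: prefix='1' (no match yet)
Bit 8: prefix='10' -> emit 'd', reset
Bit 9: prefix='1' (no match yet)
Bit 10: prefix='11' -> emit 'j', reset

Answer: (root)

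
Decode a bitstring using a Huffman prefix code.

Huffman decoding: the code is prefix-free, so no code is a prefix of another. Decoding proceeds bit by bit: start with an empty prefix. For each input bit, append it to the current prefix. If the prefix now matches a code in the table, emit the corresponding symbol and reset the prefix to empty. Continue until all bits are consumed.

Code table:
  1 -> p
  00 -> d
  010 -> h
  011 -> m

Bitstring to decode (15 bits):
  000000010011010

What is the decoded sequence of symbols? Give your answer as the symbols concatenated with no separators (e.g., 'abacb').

Bit 0: prefix='0' (no match yet)
Bit 1: prefix='00' -> emit 'd', reset
Bit 2: prefix='0' (no match yet)
Bit 3: prefix='00' -> emit 'd', reset
Bit 4: prefix='0' (no match yet)
Bit 5: prefix='00' -> emit 'd', reset
Bit 6: prefix='0' (no match yet)
Bit 7: prefix='01' (no match yet)
Bit 8: prefix='010' -> emit 'h', reset
Bit 9: prefix='0' (no match yet)
Bit 10: prefix='01' (no match yet)
Bit 11: prefix='011' -> emit 'm', reset
Bit 12: prefix='0' (no match yet)
Bit 13: prefix='01' (no match yet)
Bit 14: prefix='010' -> emit 'h', reset

Answer: dddhmh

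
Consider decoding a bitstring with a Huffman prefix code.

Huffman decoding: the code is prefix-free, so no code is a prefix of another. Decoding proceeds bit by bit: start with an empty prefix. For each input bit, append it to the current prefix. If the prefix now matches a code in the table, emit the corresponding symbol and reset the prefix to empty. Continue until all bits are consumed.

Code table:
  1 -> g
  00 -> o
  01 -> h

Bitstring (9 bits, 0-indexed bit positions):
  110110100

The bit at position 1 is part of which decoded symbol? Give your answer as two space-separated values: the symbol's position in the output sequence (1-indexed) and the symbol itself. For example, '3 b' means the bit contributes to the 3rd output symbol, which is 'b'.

Answer: 2 g

Derivation:
Bit 0: prefix='1' -> emit 'g', reset
Bit 1: prefix='1' -> emit 'g', reset
Bit 2: prefix='0' (no match yet)
Bit 3: prefix='01' -> emit 'h', reset
Bit 4: prefix='1' -> emit 'g', reset
Bit 5: prefix='0' (no match yet)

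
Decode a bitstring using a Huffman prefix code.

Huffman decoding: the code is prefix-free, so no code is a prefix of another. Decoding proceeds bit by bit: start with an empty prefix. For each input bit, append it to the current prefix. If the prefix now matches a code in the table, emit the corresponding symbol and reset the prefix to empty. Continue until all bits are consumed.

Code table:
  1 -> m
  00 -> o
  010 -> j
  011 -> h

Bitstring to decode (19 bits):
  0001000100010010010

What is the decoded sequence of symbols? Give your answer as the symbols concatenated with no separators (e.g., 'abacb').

Answer: ojomojjj

Derivation:
Bit 0: prefix='0' (no match yet)
Bit 1: prefix='00' -> emit 'o', reset
Bit 2: prefix='0' (no match yet)
Bit 3: prefix='01' (no match yet)
Bit 4: prefix='010' -> emit 'j', reset
Bit 5: prefix='0' (no match yet)
Bit 6: prefix='00' -> emit 'o', reset
Bit 7: prefix='1' -> emit 'm', reset
Bit 8: prefix='0' (no match yet)
Bit 9: prefix='00' -> emit 'o', reset
Bit 10: prefix='0' (no match yet)
Bit 11: prefix='01' (no match yet)
Bit 12: prefix='010' -> emit 'j', reset
Bit 13: prefix='0' (no match yet)
Bit 14: prefix='01' (no match yet)
Bit 15: prefix='010' -> emit 'j', reset
Bit 16: prefix='0' (no match yet)
Bit 17: prefix='01' (no match yet)
Bit 18: prefix='010' -> emit 'j', reset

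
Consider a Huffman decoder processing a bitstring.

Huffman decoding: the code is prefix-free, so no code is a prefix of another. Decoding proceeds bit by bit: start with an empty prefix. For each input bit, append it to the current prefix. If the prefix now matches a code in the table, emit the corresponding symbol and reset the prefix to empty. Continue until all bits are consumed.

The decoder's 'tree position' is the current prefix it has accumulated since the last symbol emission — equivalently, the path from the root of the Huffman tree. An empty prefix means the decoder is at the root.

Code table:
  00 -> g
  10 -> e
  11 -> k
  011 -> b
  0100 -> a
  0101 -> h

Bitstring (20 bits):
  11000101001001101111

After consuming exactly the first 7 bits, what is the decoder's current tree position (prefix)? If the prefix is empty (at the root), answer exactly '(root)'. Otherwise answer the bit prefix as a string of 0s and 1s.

Answer: 010

Derivation:
Bit 0: prefix='1' (no match yet)
Bit 1: prefix='11' -> emit 'k', reset
Bit 2: prefix='0' (no match yet)
Bit 3: prefix='00' -> emit 'g', reset
Bit 4: prefix='0' (no match yet)
Bit 5: prefix='01' (no match yet)
Bit 6: prefix='010' (no match yet)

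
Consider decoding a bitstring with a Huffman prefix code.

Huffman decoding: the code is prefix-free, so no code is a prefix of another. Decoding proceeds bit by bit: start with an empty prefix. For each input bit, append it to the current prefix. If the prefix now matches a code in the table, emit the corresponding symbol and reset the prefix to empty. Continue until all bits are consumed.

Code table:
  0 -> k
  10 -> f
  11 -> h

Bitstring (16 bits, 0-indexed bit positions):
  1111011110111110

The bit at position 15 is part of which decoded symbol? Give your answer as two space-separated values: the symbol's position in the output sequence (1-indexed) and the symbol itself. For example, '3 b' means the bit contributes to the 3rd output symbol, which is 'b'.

Bit 0: prefix='1' (no match yet)
Bit 1: prefix='11' -> emit 'h', reset
Bit 2: prefix='1' (no match yet)
Bit 3: prefix='11' -> emit 'h', reset
Bit 4: prefix='0' -> emit 'k', reset
Bit 5: prefix='1' (no match yet)
Bit 6: prefix='11' -> emit 'h', reset
Bit 7: prefix='1' (no match yet)
Bit 8: prefix='11' -> emit 'h', reset
Bit 9: prefix='0' -> emit 'k', reset
Bit 10: prefix='1' (no match yet)
Bit 11: prefix='11' -> emit 'h', reset
Bit 12: prefix='1' (no match yet)
Bit 13: prefix='11' -> emit 'h', reset
Bit 14: prefix='1' (no match yet)
Bit 15: prefix='10' -> emit 'f', reset

Answer: 9 f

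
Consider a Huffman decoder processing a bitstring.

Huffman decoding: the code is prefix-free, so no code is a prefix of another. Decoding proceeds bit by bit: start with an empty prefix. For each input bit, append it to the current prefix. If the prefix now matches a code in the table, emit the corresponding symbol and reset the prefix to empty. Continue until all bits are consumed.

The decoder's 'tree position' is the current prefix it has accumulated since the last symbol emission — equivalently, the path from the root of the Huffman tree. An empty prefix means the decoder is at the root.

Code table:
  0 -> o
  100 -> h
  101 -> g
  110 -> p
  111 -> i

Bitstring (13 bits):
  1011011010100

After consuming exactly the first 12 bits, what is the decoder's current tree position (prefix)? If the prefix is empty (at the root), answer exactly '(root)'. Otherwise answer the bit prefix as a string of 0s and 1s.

Answer: 10

Derivation:
Bit 0: prefix='1' (no match yet)
Bit 1: prefix='10' (no match yet)
Bit 2: prefix='101' -> emit 'g', reset
Bit 3: prefix='1' (no match yet)
Bit 4: prefix='10' (no match yet)
Bit 5: prefix='101' -> emit 'g', reset
Bit 6: prefix='1' (no match yet)
Bit 7: prefix='10' (no match yet)
Bit 8: prefix='101' -> emit 'g', reset
Bit 9: prefix='0' -> emit 'o', reset
Bit 10: prefix='1' (no match yet)
Bit 11: prefix='10' (no match yet)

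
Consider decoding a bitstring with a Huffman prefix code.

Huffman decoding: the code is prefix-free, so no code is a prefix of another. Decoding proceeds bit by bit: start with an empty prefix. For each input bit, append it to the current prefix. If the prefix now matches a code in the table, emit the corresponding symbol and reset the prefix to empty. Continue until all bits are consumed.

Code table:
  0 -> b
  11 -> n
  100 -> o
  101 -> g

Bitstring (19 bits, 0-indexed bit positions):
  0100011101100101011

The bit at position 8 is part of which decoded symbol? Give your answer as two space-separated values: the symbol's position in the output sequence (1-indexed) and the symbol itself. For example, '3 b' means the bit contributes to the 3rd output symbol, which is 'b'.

Answer: 5 g

Derivation:
Bit 0: prefix='0' -> emit 'b', reset
Bit 1: prefix='1' (no match yet)
Bit 2: prefix='10' (no match yet)
Bit 3: prefix='100' -> emit 'o', reset
Bit 4: prefix='0' -> emit 'b', reset
Bit 5: prefix='1' (no match yet)
Bit 6: prefix='11' -> emit 'n', reset
Bit 7: prefix='1' (no match yet)
Bit 8: prefix='10' (no match yet)
Bit 9: prefix='101' -> emit 'g', reset
Bit 10: prefix='1' (no match yet)
Bit 11: prefix='10' (no match yet)
Bit 12: prefix='100' -> emit 'o', reset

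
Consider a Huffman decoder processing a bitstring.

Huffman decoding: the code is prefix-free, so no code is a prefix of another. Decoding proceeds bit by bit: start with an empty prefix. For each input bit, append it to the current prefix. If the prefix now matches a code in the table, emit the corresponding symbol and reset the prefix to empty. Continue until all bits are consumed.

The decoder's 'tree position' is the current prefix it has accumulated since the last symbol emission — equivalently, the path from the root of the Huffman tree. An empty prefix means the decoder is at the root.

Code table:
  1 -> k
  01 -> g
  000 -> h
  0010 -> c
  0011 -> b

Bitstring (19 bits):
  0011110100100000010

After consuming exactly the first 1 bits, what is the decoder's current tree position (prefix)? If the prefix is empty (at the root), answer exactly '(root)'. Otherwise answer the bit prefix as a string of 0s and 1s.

Answer: 0

Derivation:
Bit 0: prefix='0' (no match yet)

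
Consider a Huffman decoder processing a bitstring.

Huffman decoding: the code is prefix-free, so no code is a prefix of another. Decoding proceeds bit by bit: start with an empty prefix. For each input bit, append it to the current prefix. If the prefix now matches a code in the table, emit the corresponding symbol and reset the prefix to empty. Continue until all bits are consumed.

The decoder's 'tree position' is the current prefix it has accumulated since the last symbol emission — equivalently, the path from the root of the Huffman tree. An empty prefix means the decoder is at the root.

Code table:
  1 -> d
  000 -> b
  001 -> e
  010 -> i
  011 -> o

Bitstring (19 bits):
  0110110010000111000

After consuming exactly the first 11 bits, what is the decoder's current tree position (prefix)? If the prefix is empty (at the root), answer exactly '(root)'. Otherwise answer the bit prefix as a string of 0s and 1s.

Bit 0: prefix='0' (no match yet)
Bit 1: prefix='01' (no match yet)
Bit 2: prefix='011' -> emit 'o', reset
Bit 3: prefix='0' (no match yet)
Bit 4: prefix='01' (no match yet)
Bit 5: prefix='011' -> emit 'o', reset
Bit 6: prefix='0' (no match yet)
Bit 7: prefix='00' (no match yet)
Bit 8: prefix='001' -> emit 'e', reset
Bit 9: prefix='0' (no match yet)
Bit 10: prefix='00' (no match yet)

Answer: 00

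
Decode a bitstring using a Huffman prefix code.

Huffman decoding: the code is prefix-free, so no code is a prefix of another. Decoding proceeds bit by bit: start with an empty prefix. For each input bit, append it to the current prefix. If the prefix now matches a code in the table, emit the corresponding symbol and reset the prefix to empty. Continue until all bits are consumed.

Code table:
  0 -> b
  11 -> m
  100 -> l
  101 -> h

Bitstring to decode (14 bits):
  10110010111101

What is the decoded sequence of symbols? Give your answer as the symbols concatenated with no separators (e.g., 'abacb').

Bit 0: prefix='1' (no match yet)
Bit 1: prefix='10' (no match yet)
Bit 2: prefix='101' -> emit 'h', reset
Bit 3: prefix='1' (no match yet)
Bit 4: prefix='10' (no match yet)
Bit 5: prefix='100' -> emit 'l', reset
Bit 6: prefix='1' (no match yet)
Bit 7: prefix='10' (no match yet)
Bit 8: prefix='101' -> emit 'h', reset
Bit 9: prefix='1' (no match yet)
Bit 10: prefix='11' -> emit 'm', reset
Bit 11: prefix='1' (no match yet)
Bit 12: prefix='10' (no match yet)
Bit 13: prefix='101' -> emit 'h', reset

Answer: hlhmh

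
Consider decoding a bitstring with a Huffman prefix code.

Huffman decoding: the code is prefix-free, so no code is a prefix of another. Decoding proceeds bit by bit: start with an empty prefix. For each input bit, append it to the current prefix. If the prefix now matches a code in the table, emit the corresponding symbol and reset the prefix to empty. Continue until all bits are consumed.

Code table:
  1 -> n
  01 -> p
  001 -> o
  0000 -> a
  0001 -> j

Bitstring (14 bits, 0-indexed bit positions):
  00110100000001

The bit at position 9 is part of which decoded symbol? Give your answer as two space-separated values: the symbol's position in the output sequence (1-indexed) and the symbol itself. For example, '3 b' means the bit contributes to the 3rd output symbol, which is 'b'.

Answer: 4 a

Derivation:
Bit 0: prefix='0' (no match yet)
Bit 1: prefix='00' (no match yet)
Bit 2: prefix='001' -> emit 'o', reset
Bit 3: prefix='1' -> emit 'n', reset
Bit 4: prefix='0' (no match yet)
Bit 5: prefix='01' -> emit 'p', reset
Bit 6: prefix='0' (no match yet)
Bit 7: prefix='00' (no match yet)
Bit 8: prefix='000' (no match yet)
Bit 9: prefix='0000' -> emit 'a', reset
Bit 10: prefix='0' (no match yet)
Bit 11: prefix='00' (no match yet)
Bit 12: prefix='000' (no match yet)
Bit 13: prefix='0001' -> emit 'j', reset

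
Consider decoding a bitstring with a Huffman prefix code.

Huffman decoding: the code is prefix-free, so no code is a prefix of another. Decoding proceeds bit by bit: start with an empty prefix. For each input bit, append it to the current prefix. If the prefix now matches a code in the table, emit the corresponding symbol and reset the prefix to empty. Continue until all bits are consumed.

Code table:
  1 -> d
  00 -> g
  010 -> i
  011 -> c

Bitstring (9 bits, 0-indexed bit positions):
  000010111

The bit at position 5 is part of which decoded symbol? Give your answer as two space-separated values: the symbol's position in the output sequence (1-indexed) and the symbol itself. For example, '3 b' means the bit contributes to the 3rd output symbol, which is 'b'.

Bit 0: prefix='0' (no match yet)
Bit 1: prefix='00' -> emit 'g', reset
Bit 2: prefix='0' (no match yet)
Bit 3: prefix='00' -> emit 'g', reset
Bit 4: prefix='1' -> emit 'd', reset
Bit 5: prefix='0' (no match yet)
Bit 6: prefix='01' (no match yet)
Bit 7: prefix='011' -> emit 'c', reset
Bit 8: prefix='1' -> emit 'd', reset

Answer: 4 c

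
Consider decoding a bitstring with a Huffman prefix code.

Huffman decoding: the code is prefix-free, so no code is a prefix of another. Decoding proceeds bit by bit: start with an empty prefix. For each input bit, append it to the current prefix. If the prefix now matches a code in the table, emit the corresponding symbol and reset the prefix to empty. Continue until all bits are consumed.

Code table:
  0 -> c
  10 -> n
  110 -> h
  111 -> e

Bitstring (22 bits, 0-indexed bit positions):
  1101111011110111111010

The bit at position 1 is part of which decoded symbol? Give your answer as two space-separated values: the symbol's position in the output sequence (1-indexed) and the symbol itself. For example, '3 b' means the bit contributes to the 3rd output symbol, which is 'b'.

Bit 0: prefix='1' (no match yet)
Bit 1: prefix='11' (no match yet)
Bit 2: prefix='110' -> emit 'h', reset
Bit 3: prefix='1' (no match yet)
Bit 4: prefix='11' (no match yet)
Bit 5: prefix='111' -> emit 'e', reset

Answer: 1 h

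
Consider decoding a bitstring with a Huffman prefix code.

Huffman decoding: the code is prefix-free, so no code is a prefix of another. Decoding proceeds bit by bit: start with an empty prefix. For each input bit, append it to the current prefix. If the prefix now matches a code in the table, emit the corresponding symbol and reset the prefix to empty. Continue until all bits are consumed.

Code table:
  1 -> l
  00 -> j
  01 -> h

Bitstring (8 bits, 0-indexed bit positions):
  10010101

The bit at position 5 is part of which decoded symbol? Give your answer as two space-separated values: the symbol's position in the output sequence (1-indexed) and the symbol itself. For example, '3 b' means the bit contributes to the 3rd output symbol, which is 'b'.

Answer: 4 h

Derivation:
Bit 0: prefix='1' -> emit 'l', reset
Bit 1: prefix='0' (no match yet)
Bit 2: prefix='00' -> emit 'j', reset
Bit 3: prefix='1' -> emit 'l', reset
Bit 4: prefix='0' (no match yet)
Bit 5: prefix='01' -> emit 'h', reset
Bit 6: prefix='0' (no match yet)
Bit 7: prefix='01' -> emit 'h', reset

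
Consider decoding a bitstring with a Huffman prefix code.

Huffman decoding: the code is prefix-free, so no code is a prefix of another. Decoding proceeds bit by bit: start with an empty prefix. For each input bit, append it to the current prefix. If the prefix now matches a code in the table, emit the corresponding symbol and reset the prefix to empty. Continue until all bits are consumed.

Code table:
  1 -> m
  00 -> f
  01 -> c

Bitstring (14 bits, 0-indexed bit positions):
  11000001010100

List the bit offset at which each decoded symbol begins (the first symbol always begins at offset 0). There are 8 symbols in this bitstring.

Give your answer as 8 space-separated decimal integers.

Bit 0: prefix='1' -> emit 'm', reset
Bit 1: prefix='1' -> emit 'm', reset
Bit 2: prefix='0' (no match yet)
Bit 3: prefix='00' -> emit 'f', reset
Bit 4: prefix='0' (no match yet)
Bit 5: prefix='00' -> emit 'f', reset
Bit 6: prefix='0' (no match yet)
Bit 7: prefix='01' -> emit 'c', reset
Bit 8: prefix='0' (no match yet)
Bit 9: prefix='01' -> emit 'c', reset
Bit 10: prefix='0' (no match yet)
Bit 11: prefix='01' -> emit 'c', reset
Bit 12: prefix='0' (no match yet)
Bit 13: prefix='00' -> emit 'f', reset

Answer: 0 1 2 4 6 8 10 12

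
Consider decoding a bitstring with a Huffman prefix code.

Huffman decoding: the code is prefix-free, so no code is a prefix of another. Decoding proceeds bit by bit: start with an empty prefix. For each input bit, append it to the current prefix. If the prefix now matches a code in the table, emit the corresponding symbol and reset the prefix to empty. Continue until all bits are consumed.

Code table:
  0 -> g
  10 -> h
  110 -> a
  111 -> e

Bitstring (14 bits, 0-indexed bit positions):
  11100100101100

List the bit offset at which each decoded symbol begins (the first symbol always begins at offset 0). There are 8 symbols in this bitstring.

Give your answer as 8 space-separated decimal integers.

Answer: 0 3 4 5 7 8 10 13

Derivation:
Bit 0: prefix='1' (no match yet)
Bit 1: prefix='11' (no match yet)
Bit 2: prefix='111' -> emit 'e', reset
Bit 3: prefix='0' -> emit 'g', reset
Bit 4: prefix='0' -> emit 'g', reset
Bit 5: prefix='1' (no match yet)
Bit 6: prefix='10' -> emit 'h', reset
Bit 7: prefix='0' -> emit 'g', reset
Bit 8: prefix='1' (no match yet)
Bit 9: prefix='10' -> emit 'h', reset
Bit 10: prefix='1' (no match yet)
Bit 11: prefix='11' (no match yet)
Bit 12: prefix='110' -> emit 'a', reset
Bit 13: prefix='0' -> emit 'g', reset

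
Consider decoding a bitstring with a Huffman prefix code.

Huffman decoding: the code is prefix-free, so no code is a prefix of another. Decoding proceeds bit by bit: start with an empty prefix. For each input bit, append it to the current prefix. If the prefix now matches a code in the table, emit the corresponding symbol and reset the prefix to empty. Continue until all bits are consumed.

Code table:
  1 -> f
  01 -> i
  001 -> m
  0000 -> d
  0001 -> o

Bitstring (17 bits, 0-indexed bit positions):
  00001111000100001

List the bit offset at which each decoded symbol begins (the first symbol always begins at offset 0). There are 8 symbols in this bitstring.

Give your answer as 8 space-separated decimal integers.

Answer: 0 4 5 6 7 8 12 16

Derivation:
Bit 0: prefix='0' (no match yet)
Bit 1: prefix='00' (no match yet)
Bit 2: prefix='000' (no match yet)
Bit 3: prefix='0000' -> emit 'd', reset
Bit 4: prefix='1' -> emit 'f', reset
Bit 5: prefix='1' -> emit 'f', reset
Bit 6: prefix='1' -> emit 'f', reset
Bit 7: prefix='1' -> emit 'f', reset
Bit 8: prefix='0' (no match yet)
Bit 9: prefix='00' (no match yet)
Bit 10: prefix='000' (no match yet)
Bit 11: prefix='0001' -> emit 'o', reset
Bit 12: prefix='0' (no match yet)
Bit 13: prefix='00' (no match yet)
Bit 14: prefix='000' (no match yet)
Bit 15: prefix='0000' -> emit 'd', reset
Bit 16: prefix='1' -> emit 'f', reset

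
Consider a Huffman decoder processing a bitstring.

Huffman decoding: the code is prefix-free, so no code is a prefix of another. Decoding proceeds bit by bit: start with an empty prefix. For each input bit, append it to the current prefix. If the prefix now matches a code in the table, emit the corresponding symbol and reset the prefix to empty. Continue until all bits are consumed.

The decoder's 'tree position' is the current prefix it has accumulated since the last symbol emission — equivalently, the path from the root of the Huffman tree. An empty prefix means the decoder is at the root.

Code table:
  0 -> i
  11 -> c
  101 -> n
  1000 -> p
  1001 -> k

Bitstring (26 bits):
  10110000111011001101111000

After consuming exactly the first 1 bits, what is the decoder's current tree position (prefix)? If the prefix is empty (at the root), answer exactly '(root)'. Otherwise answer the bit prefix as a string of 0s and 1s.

Bit 0: prefix='1' (no match yet)

Answer: 1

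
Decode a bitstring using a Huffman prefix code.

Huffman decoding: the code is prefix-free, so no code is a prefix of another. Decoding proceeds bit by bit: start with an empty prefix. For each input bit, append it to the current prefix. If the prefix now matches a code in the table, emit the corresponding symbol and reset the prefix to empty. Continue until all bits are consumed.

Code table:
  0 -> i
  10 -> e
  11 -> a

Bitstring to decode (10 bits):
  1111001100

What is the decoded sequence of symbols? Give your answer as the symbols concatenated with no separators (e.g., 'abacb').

Bit 0: prefix='1' (no match yet)
Bit 1: prefix='11' -> emit 'a', reset
Bit 2: prefix='1' (no match yet)
Bit 3: prefix='11' -> emit 'a', reset
Bit 4: prefix='0' -> emit 'i', reset
Bit 5: prefix='0' -> emit 'i', reset
Bit 6: prefix='1' (no match yet)
Bit 7: prefix='11' -> emit 'a', reset
Bit 8: prefix='0' -> emit 'i', reset
Bit 9: prefix='0' -> emit 'i', reset

Answer: aaiiaii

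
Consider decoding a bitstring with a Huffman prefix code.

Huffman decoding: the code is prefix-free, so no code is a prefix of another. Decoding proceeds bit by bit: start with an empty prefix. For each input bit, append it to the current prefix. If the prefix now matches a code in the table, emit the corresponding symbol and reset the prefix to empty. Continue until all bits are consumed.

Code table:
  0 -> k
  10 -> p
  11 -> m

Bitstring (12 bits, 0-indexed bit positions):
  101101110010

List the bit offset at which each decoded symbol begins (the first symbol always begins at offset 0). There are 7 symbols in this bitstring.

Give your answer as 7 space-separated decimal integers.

Bit 0: prefix='1' (no match yet)
Bit 1: prefix='10' -> emit 'p', reset
Bit 2: prefix='1' (no match yet)
Bit 3: prefix='11' -> emit 'm', reset
Bit 4: prefix='0' -> emit 'k', reset
Bit 5: prefix='1' (no match yet)
Bit 6: prefix='11' -> emit 'm', reset
Bit 7: prefix='1' (no match yet)
Bit 8: prefix='10' -> emit 'p', reset
Bit 9: prefix='0' -> emit 'k', reset
Bit 10: prefix='1' (no match yet)
Bit 11: prefix='10' -> emit 'p', reset

Answer: 0 2 4 5 7 9 10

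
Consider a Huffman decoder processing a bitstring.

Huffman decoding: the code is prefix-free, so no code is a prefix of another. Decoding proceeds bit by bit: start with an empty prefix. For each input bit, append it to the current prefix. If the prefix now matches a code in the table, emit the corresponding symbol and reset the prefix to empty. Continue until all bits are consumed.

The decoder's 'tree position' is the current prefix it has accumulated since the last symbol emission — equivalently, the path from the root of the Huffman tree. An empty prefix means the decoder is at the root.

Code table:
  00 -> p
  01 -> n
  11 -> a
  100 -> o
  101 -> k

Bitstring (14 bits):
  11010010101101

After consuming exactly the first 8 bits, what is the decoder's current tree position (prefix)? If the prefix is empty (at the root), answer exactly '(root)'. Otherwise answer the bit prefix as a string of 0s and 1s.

Bit 0: prefix='1' (no match yet)
Bit 1: prefix='11' -> emit 'a', reset
Bit 2: prefix='0' (no match yet)
Bit 3: prefix='01' -> emit 'n', reset
Bit 4: prefix='0' (no match yet)
Bit 5: prefix='00' -> emit 'p', reset
Bit 6: prefix='1' (no match yet)
Bit 7: prefix='10' (no match yet)

Answer: 10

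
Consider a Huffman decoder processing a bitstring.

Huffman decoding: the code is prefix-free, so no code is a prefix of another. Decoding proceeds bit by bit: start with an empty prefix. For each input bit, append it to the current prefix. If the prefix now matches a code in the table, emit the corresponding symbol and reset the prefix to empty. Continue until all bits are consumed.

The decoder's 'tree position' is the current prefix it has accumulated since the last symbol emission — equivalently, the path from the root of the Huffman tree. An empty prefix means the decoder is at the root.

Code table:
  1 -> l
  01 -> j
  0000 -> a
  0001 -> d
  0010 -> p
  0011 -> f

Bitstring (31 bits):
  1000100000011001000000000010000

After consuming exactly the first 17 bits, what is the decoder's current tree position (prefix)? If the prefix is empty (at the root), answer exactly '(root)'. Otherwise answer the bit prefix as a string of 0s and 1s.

Bit 0: prefix='1' -> emit 'l', reset
Bit 1: prefix='0' (no match yet)
Bit 2: prefix='00' (no match yet)
Bit 3: prefix='000' (no match yet)
Bit 4: prefix='0001' -> emit 'd', reset
Bit 5: prefix='0' (no match yet)
Bit 6: prefix='00' (no match yet)
Bit 7: prefix='000' (no match yet)
Bit 8: prefix='0000' -> emit 'a', reset
Bit 9: prefix='0' (no match yet)
Bit 10: prefix='00' (no match yet)
Bit 11: prefix='001' (no match yet)
Bit 12: prefix='0011' -> emit 'f', reset
Bit 13: prefix='0' (no match yet)
Bit 14: prefix='00' (no match yet)
Bit 15: prefix='001' (no match yet)
Bit 16: prefix='0010' -> emit 'p', reset

Answer: (root)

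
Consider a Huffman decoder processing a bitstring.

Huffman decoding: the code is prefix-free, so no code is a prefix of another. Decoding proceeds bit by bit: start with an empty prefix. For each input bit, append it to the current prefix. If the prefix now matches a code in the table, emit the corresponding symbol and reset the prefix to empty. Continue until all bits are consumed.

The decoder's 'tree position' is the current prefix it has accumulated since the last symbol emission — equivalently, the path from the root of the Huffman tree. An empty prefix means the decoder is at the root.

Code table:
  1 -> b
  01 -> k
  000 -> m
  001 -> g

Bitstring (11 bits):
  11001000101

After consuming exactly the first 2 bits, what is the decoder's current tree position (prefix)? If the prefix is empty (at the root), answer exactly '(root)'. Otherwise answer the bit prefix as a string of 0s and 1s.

Bit 0: prefix='1' -> emit 'b', reset
Bit 1: prefix='1' -> emit 'b', reset

Answer: (root)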